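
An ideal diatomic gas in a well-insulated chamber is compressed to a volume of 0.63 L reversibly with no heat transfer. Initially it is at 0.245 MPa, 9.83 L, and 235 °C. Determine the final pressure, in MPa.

P₂ ≈ 11.5 MPa

Adiabatic: P₁V₁^γ = P₂V₂^γ ⇒ P₂ = P₁ (V₁/V₂)^γ.
γ = 7/5 for a diatomic ideal gas.
P₂ = 0.245 × (9.83/0.63)^(7/5) = 11.47 MPa.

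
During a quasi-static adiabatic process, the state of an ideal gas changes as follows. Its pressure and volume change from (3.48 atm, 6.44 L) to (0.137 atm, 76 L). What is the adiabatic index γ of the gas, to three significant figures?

PV^γ = const ⇒ γ = ln(P₂/P₁) / ln(V₁/V₂).
γ = ln(0.137/3.48) / ln(6.44/76) = 1.311.

γ ≈ 1.31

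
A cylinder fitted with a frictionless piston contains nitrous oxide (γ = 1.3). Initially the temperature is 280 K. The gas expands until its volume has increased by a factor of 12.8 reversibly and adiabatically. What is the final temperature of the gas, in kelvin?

T₂ ≈ 130 K

Adiabatic: T₁V₁^(γ−1) = T₂V₂^(γ−1) ⇒ T₂ = T₁ (V₁/V₂)^(γ−1).
T₂ = 280 × (1/12.8)^(0.3) = 130.3 K.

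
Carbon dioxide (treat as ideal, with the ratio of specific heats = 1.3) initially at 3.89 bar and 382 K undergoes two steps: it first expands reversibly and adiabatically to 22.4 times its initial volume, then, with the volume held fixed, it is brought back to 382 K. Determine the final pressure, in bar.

Adiabatic step (PV^γ = const): P₂ = 3.89×(1/22.4)^(1.3) = 0.06833 bar; T₂ = 382×(1/22.4)^(0.3) = 150.3 K.
Isochoric: P₃ = P₂(T₃/T₂) = 0.06833 × (382/150.3) = 0.1737 bar.

P₃ ≈ 0.174 bar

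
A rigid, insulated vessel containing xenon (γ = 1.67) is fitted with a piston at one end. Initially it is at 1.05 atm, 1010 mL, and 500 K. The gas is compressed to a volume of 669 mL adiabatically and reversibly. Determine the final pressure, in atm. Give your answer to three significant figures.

P₂ ≈ 2.09 atm

Since PV^γ is constant along a reversible adiabat, P₂ = P₁ (V₁/V₂)^γ.
P₂ = 1.05 × (1010/669)^(1.67) = 2.089 atm.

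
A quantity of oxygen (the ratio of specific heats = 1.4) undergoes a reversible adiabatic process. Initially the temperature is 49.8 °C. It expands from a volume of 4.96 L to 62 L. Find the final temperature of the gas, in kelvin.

T₂ ≈ 118 K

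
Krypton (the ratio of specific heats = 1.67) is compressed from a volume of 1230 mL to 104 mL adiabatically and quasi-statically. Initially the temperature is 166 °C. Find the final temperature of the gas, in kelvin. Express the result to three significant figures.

T₂ ≈ 2300 K

Adiabatic: T₁V₁^(γ−1) = T₂V₂^(γ−1) ⇒ T₂ = T₁ (V₁/V₂)^(γ−1).
T₁ = 166 °C = 439.1 K.
T₂ = 439.1 × (1230/104)^(0.67) = 2298 K.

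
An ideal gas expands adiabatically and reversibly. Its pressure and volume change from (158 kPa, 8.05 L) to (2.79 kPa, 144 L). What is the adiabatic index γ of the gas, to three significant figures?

γ ≈ 1.40

PV^γ = const ⇒ γ = ln(P₂/P₁) / ln(V₁/V₂).
γ = ln(2.79/158) / ln(8.05/144) = 1.4.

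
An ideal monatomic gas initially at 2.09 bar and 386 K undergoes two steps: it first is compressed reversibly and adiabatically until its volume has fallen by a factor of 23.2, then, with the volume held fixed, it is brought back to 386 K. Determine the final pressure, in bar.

P₃ ≈ 48.5 bar

For a monatomic ideal gas γ = 5/3.
Adiabatic step (PV^γ = const): P₂ = 2.09×23.2^(5/3) = 394.4 bar; T₂ = 386×23.2^(2/3) = 3140 K.
Isochoric: P₃ = P₂(T₃/T₂) = 394.4 × (386/3140) = 48.49 bar.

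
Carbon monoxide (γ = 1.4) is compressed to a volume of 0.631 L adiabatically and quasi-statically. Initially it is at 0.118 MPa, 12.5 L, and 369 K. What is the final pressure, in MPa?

P₂ ≈ 7.72 MPa

Since PV^γ is constant along a reversible adiabat, P₂ = P₁ (V₁/V₂)^γ.
P₂ = 0.118 × (12.5/0.631)^(1.4) = 7.718 MPa.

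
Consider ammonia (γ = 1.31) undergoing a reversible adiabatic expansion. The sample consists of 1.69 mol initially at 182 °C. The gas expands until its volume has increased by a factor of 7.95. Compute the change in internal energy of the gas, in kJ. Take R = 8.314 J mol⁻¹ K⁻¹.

For a reversible adiabat TV^(γ−1) is constant, so T₂ = T₁ (V₁/V₂)^(γ−1).
T₁ = 182 °C = 455.1 K.
T₂ = 455.1 × (1/7.95)^(0.31) = 239.4 K.
Q = 0, so ΔU = W_on_gas = nCᵥΔT with Cᵥ = R/(γ−1) = 26.82 J/(mol·K).
ΔU = 1.69 × 26.82 × (239.4 − 455.1) = -9781 J.

ΔU ≈ -9.78 kJ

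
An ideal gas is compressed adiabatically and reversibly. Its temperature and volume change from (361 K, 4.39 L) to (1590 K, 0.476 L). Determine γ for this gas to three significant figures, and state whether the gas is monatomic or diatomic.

TV^(γ−1) = const ⇒ γ − 1 = ln(T₂/T₁) / ln(V₁/V₂).
γ = 1 + ln(1590/361) / ln(4.39/0.476) = 1.667.
γ ≈ 1.67 is close to 5/3, so the gas is monatomic.

γ ≈ 1.67; monatomic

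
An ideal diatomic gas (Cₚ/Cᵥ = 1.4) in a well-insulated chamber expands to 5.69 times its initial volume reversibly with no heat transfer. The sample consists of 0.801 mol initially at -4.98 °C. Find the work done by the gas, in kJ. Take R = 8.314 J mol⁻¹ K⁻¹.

W ≈ 2.24 kJ

Adiabatic: T₁V₁^(γ−1) = T₂V₂^(γ−1) ⇒ T₂ = T₁ (V₁/V₂)^(γ−1).
T₁ = -4.98 °C = 268.2 K.
T₂ = 268.2 × (1/5.69)^(0.4) = 133.8 K.
Q = 0, so ΔU = W_on_gas = nCᵥΔT with Cᵥ = R/(γ−1) = 20.79 J/(mol·K).
ΔU = 0.801 × 20.79 × (133.8 − 268.2) = -2238 J.
Work done by the gas = −ΔU = 2238 J.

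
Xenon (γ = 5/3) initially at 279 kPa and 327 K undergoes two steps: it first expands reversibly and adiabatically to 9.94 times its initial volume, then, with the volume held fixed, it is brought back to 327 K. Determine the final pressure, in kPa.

P₃ ≈ 28.1 kPa

Adiabatic step (PV^γ = const): P₂ = 279×(1/9.94)^(5/3) = 6.071 kPa; T₂ = 327×(1/9.94)^(2/3) = 70.73 K.
Isochoric: P₃ = P₂(T₃/T₂) = 6.071 × (327/70.73) = 28.07 kPa.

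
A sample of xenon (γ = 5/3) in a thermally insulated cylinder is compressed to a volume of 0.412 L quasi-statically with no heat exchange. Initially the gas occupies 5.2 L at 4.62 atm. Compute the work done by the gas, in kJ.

W ≈ -16.1 kJ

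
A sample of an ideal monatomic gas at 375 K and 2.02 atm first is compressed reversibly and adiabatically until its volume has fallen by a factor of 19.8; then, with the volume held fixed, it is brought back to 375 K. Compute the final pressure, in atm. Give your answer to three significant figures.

P₃ ≈ 40.0 atm

For a monatomic ideal gas γ = 5/3.
Adiabatic step (PV^γ = const): P₂ = 2.02×19.8^(5/3) = 292.7 atm; T₂ = 375×19.8^(2/3) = 2745 K.
Isochoric: P₃ = P₂(T₃/T₂) = 292.7 × (375/2745) = 40 atm.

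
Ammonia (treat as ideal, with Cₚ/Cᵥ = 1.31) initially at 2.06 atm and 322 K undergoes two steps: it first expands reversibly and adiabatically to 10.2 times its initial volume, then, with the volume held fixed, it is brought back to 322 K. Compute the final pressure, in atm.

P₃ ≈ 0.202 atm

Adiabatic step (PV^γ = const): P₂ = 2.06×(1/10.2)^(1.31) = 0.09831 atm; T₂ = 322×(1/10.2)^(0.31) = 156.7 K.
Isochoric: P₃ = P₂(T₃/T₂) = 0.09831 × (322/156.7) = 0.202 atm.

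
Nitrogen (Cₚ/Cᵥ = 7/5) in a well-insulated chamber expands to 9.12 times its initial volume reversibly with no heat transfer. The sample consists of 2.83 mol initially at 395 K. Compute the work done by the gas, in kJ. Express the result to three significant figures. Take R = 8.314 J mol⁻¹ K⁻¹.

W ≈ 13.6 kJ

For a reversible adiabat TV^(γ−1) is constant, so T₂ = T₁ (V₁/V₂)^(γ−1).
T₂ = 395 × (1/9.12)^(2/5) = 163.2 K.
Q = 0, so ΔU = W_on_gas = nCᵥΔT with Cᵥ = R/(γ−1) = 20.79 J/(mol·K).
ΔU = 2.83 × 20.79 × (163.2 − 395) = -13640 J.
Work done by the gas = −ΔU = 13640 J.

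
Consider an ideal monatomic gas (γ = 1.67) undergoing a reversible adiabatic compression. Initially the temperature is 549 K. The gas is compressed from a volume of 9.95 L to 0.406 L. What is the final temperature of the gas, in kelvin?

T₂ ≈ 4680 K

Adiabatic: T₁V₁^(γ−1) = T₂V₂^(γ−1) ⇒ T₂ = T₁ (V₁/V₂)^(γ−1).
T₂ = 549 × (9.95/0.406)^(0.67) = 4682 K.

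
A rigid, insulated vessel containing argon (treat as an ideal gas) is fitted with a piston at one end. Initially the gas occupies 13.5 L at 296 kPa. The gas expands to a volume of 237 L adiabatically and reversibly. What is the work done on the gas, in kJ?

W ≈ -5.11 kJ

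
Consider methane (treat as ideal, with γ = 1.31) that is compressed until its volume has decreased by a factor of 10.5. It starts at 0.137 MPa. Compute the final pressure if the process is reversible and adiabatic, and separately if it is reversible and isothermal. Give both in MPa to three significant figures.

Isothermal: P₂ = P₁(V₁/V₂) = 0.137×10.5 = 1.439 MPa.
Adiabatic: P₂ = P₁(V₁/V₂)^γ = 0.137×10.5^(1.31) = 2.982 MPa.

adiabatic: 2.98 MPa; isothermal: 1.44 MPa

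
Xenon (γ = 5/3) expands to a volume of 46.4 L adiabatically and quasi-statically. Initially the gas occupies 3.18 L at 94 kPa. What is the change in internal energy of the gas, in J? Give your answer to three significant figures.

ΔU ≈ -373 J

P₂ = P₁(V₁/V₂)^γ = 94×(3.18/46.4)^(5/3) = 1.079 kPa.
For a reversible adiabat, W_by_gas = (P₁V₁ − P₂V₂)/(γ−1).
W_by = (94000×0.00318 − 1079×0.0464) / (2/3) = 373.3 J.
Q = 0 ⇒ ΔU = −W_by = -373.3 J.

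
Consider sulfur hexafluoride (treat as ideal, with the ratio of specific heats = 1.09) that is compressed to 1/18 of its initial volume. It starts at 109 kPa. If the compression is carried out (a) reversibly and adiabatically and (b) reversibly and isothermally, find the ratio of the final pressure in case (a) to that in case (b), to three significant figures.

P_adiabatic / P_isothermal ≈ 1.30

Isothermal: P_b = P₁(V₁/V₂) = 109×18.
Adiabatic: P_a = P₁(V₁/V₂)^γ = 109×18^(1.09).
P_a/P_b = (V₁/V₂)^(γ−1) = 18^(0.09) = 1.297.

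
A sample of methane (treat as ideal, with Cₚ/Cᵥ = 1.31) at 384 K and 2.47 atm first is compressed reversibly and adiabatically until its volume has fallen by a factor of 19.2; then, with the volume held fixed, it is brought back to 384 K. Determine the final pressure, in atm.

P₃ ≈ 47.4 atm

Adiabatic step (PV^γ = const): P₂ = 2.47×19.2^(1.31) = 118.5 atm; T₂ = 384×19.2^(0.31) = 959.7 K.
Isochoric: P₃ = P₂(T₃/T₂) = 118.5 × (384/959.7) = 47.42 atm.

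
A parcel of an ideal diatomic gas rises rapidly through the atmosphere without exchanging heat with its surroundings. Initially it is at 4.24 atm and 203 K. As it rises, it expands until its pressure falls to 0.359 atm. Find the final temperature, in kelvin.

T₂ ≈ 100 K

Along an adiabat T P^((1−γ)/γ) is constant, so T₂ = T₁ (P₂/P₁)^((γ−1)/γ).
For a diatomic ideal gas γ = 7/5, so (γ−1)/γ = 2/7.
T₂ = 203 × (0.359/4.24)^(2/7) = 100.3 K.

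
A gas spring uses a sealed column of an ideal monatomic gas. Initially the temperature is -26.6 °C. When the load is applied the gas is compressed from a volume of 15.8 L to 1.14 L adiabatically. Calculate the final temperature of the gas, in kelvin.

T₂ ≈ 1420 K

For a reversible adiabat TV^(γ−1) is constant, so T₂ = T₁ (V₁/V₂)^(γ−1).
For a monatomic ideal gas γ = 5/3, so γ−1 = 2/3.
T₁ = -26.6 °C = 246.5 K.
T₂ = 246.5 × (15.8/1.14)^(2/3) = 1423 K.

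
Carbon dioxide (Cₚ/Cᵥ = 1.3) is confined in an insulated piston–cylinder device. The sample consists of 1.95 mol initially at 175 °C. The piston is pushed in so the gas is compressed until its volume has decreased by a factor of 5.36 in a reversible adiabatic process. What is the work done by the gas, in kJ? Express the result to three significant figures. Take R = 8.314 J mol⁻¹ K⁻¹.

Adiabatic: T₁V₁^(γ−1) = T₂V₂^(γ−1) ⇒ T₂ = T₁ (V₁/V₂)^(γ−1).
T₁ = 175 °C = 448.1 K.
T₂ = 448.1 × 5.36^(0.3) = 741.6 K.
Q = 0, so ΔU = W_on_gas = nCᵥΔT with Cᵥ = R/(γ−1) = 27.71 J/(mol·K).
ΔU = 1.95 × 27.71 × (741.6 − 448.1) = 15860 J.
Work done by the gas = −ΔU = -15860 J.

W ≈ -15.9 kJ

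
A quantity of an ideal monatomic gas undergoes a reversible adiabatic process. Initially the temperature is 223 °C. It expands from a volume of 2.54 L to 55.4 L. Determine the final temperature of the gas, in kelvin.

For a reversible adiabat TV^(γ−1) is constant, so T₂ = T₁ (V₁/V₂)^(γ−1).
For a monatomic ideal gas γ = 5/3, so γ−1 = 2/3.
T₁ = 223 °C = 496.1 K.
T₂ = 496.1 × (2.54/55.4)^(2/3) = 63.56 K.

T₂ ≈ 63.6 K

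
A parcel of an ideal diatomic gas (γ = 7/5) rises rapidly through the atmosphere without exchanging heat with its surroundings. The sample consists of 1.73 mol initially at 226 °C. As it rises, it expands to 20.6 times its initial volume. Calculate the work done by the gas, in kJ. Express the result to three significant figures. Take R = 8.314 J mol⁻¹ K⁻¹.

For a reversible adiabat TV^(γ−1) is constant, so T₂ = T₁ (V₁/V₂)^(γ−1).
T₁ = 226 °C = 499.1 K.
T₂ = 499.1 × (1/20.6)^(2/5) = 148.8 K.
Q = 0, so ΔU = W_on_gas = nCᵥΔT with Cᵥ = R/(γ−1) = 20.79 J/(mol·K).
ΔU = 1.73 × 20.79 × (148.8 − 499.1) = -12600 J.
Work done by the gas = −ΔU = 12600 J.

W ≈ 12.6 kJ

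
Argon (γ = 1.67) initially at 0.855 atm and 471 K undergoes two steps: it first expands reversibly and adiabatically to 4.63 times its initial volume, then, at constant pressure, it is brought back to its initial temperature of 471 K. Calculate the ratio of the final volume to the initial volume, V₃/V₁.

Adiabatic step: V₂/V₁ = 4.63; T₂ = T₁·(1/4.63)^(0.67) = 168.7 K.
Isobaric step: V₃/V₂ = T₃/T₂ = 471/168.7.
V₃/V₁ = (V₂/V₁)(V₃/V₂) = 4.63 × (471/168.7) = 12.93.

V₃/V₁ ≈ 12.9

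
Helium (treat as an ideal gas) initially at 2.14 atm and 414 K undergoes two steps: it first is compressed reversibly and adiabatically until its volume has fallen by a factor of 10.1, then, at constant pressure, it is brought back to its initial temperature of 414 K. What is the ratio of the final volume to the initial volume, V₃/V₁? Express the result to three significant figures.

V₃/V₁ ≈ 0.0212

For a monatomic ideal gas γ = 5/3.
Adiabatic step: V₂/V₁ = 0.09901; T₂ = T₁·10.1^(2/3) = 1934 K.
Isobaric step: V₃/V₂ = T₃/T₂ = 414/1934.
V₃/V₁ = (V₂/V₁)(V₃/V₂) = 0.09901 × (414/1934) = 0.02119.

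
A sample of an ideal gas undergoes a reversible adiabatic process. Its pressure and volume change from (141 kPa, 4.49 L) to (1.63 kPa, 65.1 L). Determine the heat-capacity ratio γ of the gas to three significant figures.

PV^γ = const ⇒ γ = ln(P₂/P₁) / ln(V₁/V₂).
γ = ln(1.63/141) / ln(4.49/65.1) = 1.668.

γ ≈ 1.67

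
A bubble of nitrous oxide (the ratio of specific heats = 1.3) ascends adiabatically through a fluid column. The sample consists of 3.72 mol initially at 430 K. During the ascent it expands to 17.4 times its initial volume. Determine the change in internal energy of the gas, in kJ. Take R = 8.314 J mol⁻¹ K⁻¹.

Adiabatic: T₁V₁^(γ−1) = T₂V₂^(γ−1) ⇒ T₂ = T₁ (V₁/V₂)^(γ−1).
T₂ = 430 × (1/17.4)^(0.3) = 182.5 K.
Q = 0, so ΔU = W_on_gas = nCᵥΔT with Cᵥ = R/(γ−1) = 27.71 J/(mol·K).
ΔU = 3.72 × 27.71 × (182.5 − 430) = -25510 J.

ΔU ≈ -25.5 kJ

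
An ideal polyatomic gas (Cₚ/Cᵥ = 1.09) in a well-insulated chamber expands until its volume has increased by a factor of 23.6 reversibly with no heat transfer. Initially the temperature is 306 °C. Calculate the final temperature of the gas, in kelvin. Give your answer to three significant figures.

Adiabatic: T₁V₁^(γ−1) = T₂V₂^(γ−1) ⇒ T₂ = T₁ (V₁/V₂)^(γ−1).
T₁ = 306 °C = 579.1 K.
T₂ = 579.1 × (1/23.6)^(0.09) = 435.7 K.

T₂ ≈ 436 K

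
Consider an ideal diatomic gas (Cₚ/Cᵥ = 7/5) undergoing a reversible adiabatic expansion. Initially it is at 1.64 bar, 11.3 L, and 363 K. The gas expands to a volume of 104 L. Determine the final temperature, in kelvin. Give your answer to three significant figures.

Adiabatic: T₁V₁^(γ−1) = T₂V₂^(γ−1) ⇒ T₂ = T₁ (V₁/V₂)^(γ−1).
T₂ = 363 × (11.3/104)^(2/5) = 149.4 K.

T₂ ≈ 149 K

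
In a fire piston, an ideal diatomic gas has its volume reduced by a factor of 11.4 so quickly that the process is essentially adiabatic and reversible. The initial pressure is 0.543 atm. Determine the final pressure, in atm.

Since PV^γ is constant along a reversible adiabat, P₂ = P₁ (V₁/V₂)^γ.
For a diatomic ideal gas γ = 7/5.
P₂ = 0.543 × 11.4^(7/5) = 16.39 atm.

P₂ ≈ 16.4 atm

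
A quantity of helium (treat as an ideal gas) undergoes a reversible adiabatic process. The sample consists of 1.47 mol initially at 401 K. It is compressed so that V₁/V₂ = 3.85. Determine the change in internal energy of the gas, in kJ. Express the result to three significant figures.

Adiabatic: T₁V₁^(γ−1) = T₂V₂^(γ−1) ⇒ T₂ = T₁ (V₁/V₂)^(γ−1).
γ = 5/3 for a monatomic ideal gas, so γ−1 = 2/3.
T₂ = 401 × 3.85^(2/3) = 985 K.
Q = 0, so ΔU = W_on_gas = nCᵥΔT with Cᵥ = R/(γ−1) = 12.47 J/(mol·K).
ΔU = 1.47 × 12.47 × (985 − 401) = 10710 J.

ΔU ≈ 10.7 kJ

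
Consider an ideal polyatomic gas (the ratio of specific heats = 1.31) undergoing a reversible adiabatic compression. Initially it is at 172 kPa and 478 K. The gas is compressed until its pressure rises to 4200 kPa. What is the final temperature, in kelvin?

T₂ ≈ 1020 K

Adiabatic: T₂/T₁ = (P₂/P₁)^((γ−1)/γ).
T₂ = 478 × (4200/172)^(0.237) = 1018 K.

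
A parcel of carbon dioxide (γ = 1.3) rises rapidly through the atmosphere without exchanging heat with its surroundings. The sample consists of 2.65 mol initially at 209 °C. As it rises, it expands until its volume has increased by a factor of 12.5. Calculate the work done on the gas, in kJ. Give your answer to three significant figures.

Adiabatic: T₁V₁^(γ−1) = T₂V₂^(γ−1) ⇒ T₂ = T₁ (V₁/V₂)^(γ−1).
T₁ = 209 °C = 482.1 K.
T₂ = 482.1 × (1/12.5)^(0.3) = 226 K.
Q = 0, so ΔU = W_on_gas = nCᵥΔT with Cᵥ = R/(γ−1) = 27.71 J/(mol·K).
ΔU = 2.65 × 27.71 × (226 − 482.1) = -18810 J.

W ≈ -18.8 kJ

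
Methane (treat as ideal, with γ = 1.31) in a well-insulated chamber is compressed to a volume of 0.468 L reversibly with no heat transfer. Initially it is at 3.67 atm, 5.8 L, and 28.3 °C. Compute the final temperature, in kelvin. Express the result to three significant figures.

Adiabatic: T₁V₁^(γ−1) = T₂V₂^(γ−1) ⇒ T₂ = T₁ (V₁/V₂)^(γ−1).
T₁ = 28.3 °C = 301.4 K.
T₂ = 301.4 × (5.8/0.468)^(0.31) = 657.8 K.

T₂ ≈ 658 K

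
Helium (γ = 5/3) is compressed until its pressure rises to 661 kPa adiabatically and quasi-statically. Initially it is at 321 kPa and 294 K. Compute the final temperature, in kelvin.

T₂ ≈ 392 K

Adiabatic: T₂/T₁ = (P₂/P₁)^((γ−1)/γ).
T₂ = 294 × (661/321)^(2/5) = 392.5 K.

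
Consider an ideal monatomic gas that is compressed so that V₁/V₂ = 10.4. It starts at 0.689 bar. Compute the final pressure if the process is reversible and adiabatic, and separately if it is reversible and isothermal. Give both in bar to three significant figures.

For a monatomic ideal gas γ = 5/3.
Isothermal: P₂ = P₁(V₁/V₂) = 0.689×10.4 = 7.166 bar.
Adiabatic: P₂ = P₁(V₁/V₂)^γ = 0.689×10.4^(5/3) = 34.14 bar.

adiabatic: 34.1 bar; isothermal: 7.17 bar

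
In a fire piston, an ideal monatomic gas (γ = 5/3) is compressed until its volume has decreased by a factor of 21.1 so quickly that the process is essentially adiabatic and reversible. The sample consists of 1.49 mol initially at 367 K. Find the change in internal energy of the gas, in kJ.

ΔU ≈ 45.3 kJ

Adiabatic: T₁V₁^(γ−1) = T₂V₂^(γ−1) ⇒ T₂ = T₁ (V₁/V₂)^(γ−1).
T₂ = 367 × 21.1^(2/3) = 2802 K.
Q = 0, so ΔU = W_on_gas = nCᵥΔT with Cᵥ = R/(γ−1) = 12.47 J/(mol·K).
ΔU = 1.49 × 12.47 × (2802 − 367) = 45250 J.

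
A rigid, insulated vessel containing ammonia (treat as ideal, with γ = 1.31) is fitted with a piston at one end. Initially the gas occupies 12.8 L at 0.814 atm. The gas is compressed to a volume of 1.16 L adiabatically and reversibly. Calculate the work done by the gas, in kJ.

W ≈ -3.76 kJ

P₂ = P₁(V₁/V₂)^γ = 0.814×(12.8/1.16)^(1.31) = 18.91 atm.
For a reversible adiabat, W_by_gas = (P₁V₁ − P₂V₂)/(γ−1).
W_by = (82480×0.0128 − 1.916×10^6×0.00116) / (0.31) = -3763 J.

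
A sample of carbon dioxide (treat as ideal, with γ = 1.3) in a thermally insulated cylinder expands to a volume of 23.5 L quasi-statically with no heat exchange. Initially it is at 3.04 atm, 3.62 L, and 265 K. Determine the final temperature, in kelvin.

T₂ ≈ 151 K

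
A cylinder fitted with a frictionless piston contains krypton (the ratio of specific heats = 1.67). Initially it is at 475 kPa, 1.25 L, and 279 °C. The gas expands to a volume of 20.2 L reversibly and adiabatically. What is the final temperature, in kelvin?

T₂ ≈ 85.6 K

Adiabatic: T₁V₁^(γ−1) = T₂V₂^(γ−1) ⇒ T₂ = T₁ (V₁/V₂)^(γ−1).
T₁ = 279 °C = 552.1 K.
T₂ = 552.1 × (1.25/20.2)^(0.67) = 85.59 K.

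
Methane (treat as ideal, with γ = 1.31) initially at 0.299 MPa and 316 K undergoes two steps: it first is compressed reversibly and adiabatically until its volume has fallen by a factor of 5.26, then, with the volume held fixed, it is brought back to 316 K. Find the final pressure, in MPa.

P₃ ≈ 1.57 MPa

Adiabatic step (PV^γ = const): P₂ = 0.299×5.26^(1.31) = 2.631 MPa; T₂ = 316×5.26^(0.31) = 528.7 K.
Isochoric: P₃ = P₂(T₃/T₂) = 2.631 × (316/528.7) = 1.573 MPa.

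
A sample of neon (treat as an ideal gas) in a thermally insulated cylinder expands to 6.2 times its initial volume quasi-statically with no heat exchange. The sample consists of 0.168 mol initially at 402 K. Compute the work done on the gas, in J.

W ≈ -593 J

Adiabatic: T₁V₁^(γ−1) = T₂V₂^(γ−1) ⇒ T₂ = T₁ (V₁/V₂)^(γ−1).
γ = 5/3 for a monatomic ideal gas, so γ−1 = 2/3.
T₂ = 402 × (1/6.2)^(2/3) = 119.1 K.
Q = 0, so ΔU = W_on_gas = nCᵥΔT with Cᵥ = R/(γ−1) = 12.47 J/(mol·K).
ΔU = 0.168 × 12.47 × (119.1 − 402) = -592.7 J.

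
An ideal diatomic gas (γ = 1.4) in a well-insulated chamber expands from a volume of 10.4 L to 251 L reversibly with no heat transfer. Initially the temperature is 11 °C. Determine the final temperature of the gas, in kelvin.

Adiabatic: T₁V₁^(γ−1) = T₂V₂^(γ−1) ⇒ T₂ = T₁ (V₁/V₂)^(γ−1).
T₁ = 11 °C = 284.1 K.
T₂ = 284.1 × (10.4/251)^(0.4) = 79.52 K.

T₂ ≈ 79.5 K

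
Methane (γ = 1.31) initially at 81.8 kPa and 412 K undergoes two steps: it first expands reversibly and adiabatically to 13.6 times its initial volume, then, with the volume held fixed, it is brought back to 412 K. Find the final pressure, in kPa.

P₃ ≈ 6.01 kPa

Adiabatic step (PV^γ = const): P₂ = 81.8×(1/13.6)^(1.31) = 2.678 kPa; T₂ = 412×(1/13.6)^(0.31) = 183.4 K.
Isochoric: P₃ = P₂(T₃/T₂) = 2.678 × (412/183.4) = 6.015 kPa.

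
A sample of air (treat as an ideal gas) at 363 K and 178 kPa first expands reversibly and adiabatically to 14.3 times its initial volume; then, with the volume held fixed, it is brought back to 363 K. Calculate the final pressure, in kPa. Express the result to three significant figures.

P₃ ≈ 12.4 kPa

For a diatomic ideal gas γ = 7/5.
Adiabatic step (PV^γ = const): P₂ = 178×(1/14.3)^(7/5) = 4.295 kPa; T₂ = 363×(1/14.3)^(2/5) = 125.2 K.
Isochoric: P₃ = P₂(T₃/T₂) = 4.295 × (363/125.2) = 12.45 kPa.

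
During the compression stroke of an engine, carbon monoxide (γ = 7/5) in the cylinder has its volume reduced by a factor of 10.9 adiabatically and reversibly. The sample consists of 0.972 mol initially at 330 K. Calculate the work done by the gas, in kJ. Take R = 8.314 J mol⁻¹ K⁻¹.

W ≈ -10.7 kJ

For a reversible adiabat TV^(γ−1) is constant, so T₂ = T₁ (V₁/V₂)^(γ−1).
T₂ = 330 × 10.9^(2/5) = 858 K.
Q = 0, so ΔU = W_on_gas = nCᵥΔT with Cᵥ = R/(γ−1) = 20.79 J/(mol·K).
ΔU = 0.972 × 20.79 × (858 − 330) = 10670 J.
Work done by the gas = −ΔU = -10670 J.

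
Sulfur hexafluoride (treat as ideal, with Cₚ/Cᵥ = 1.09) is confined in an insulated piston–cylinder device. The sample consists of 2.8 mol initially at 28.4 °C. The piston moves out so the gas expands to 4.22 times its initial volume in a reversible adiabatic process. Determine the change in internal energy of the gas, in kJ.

ΔU ≈ -9.48 kJ

Adiabatic: T₁V₁^(γ−1) = T₂V₂^(γ−1) ⇒ T₂ = T₁ (V₁/V₂)^(γ−1).
T₁ = 28.4 °C = 301.5 K.
T₂ = 301.5 × (1/4.22)^(0.09) = 264.9 K.
Q = 0, so ΔU = W_on_gas = nCᵥΔT with Cᵥ = R/(γ−1) = 92.38 J/(mol·K).
ΔU = 2.8 × 92.38 × (264.9 − 301.5) = -9480 J.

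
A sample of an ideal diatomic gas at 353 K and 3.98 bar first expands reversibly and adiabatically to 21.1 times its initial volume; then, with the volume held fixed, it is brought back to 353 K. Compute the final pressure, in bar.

P₃ ≈ 0.189 bar

For a diatomic ideal gas γ = 7/5.
Adiabatic step (PV^γ = const): P₂ = 3.98×(1/21.1)^(7/5) = 0.0557 bar; T₂ = 353×(1/21.1)^(2/5) = 104.2 K.
Isochoric: P₃ = P₂(T₃/T₂) = 0.0557 × (353/104.2) = 0.1886 bar.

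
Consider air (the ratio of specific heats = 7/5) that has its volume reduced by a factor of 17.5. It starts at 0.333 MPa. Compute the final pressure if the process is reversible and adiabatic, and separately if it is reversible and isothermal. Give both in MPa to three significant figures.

Isothermal: P₂ = P₁(V₁/V₂) = 0.333×17.5 = 5.828 MPa.
Adiabatic: P₂ = P₁(V₁/V₂)^γ = 0.333×17.5^(7/5) = 18.31 MPa.

adiabatic: 18.3 MPa; isothermal: 5.83 MPa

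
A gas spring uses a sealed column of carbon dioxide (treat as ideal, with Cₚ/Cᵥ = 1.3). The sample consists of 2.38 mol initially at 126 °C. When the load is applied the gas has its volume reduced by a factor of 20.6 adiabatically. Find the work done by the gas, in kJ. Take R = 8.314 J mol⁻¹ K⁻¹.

For a reversible adiabat TV^(γ−1) is constant, so T₂ = T₁ (V₁/V₂)^(γ−1).
T₁ = 126 °C = 399.1 K.
T₂ = 399.1 × 20.6^(0.3) = 989.2 K.
Q = 0, so ΔU = W_on_gas = nCᵥΔT with Cᵥ = R/(γ−1) = 27.71 J/(mol·K).
ΔU = 2.38 × 27.71 × (989.2 − 399.1) = 38920 J.
Work done by the gas = −ΔU = -38920 J.

W ≈ -38.9 kJ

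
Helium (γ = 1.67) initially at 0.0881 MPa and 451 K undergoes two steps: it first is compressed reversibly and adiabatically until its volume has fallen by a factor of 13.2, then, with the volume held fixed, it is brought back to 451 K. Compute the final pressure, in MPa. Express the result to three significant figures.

P₃ ≈ 1.16 MPa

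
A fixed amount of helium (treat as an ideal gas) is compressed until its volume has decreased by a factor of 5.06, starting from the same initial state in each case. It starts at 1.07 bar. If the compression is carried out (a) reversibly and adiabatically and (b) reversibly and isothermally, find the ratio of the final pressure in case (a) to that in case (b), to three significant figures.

P_adiabatic / P_isothermal ≈ 2.95

For a monatomic ideal gas γ = 5/3.
Isothermal: P_b = P₁(V₁/V₂) = 1.07×5.06.
Adiabatic: P_a = P₁(V₁/V₂)^γ = 1.07×5.06^(5/3).
P_a/P_b = (V₁/V₂)^(γ−1) = 5.06^(2/3) = 2.947.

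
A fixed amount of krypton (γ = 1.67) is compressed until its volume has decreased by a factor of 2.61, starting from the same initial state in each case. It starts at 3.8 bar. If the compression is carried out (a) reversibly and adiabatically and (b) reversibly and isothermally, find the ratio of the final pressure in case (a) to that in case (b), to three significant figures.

P_adiabatic / P_isothermal ≈ 1.90

Isothermal: P_b = P₁(V₁/V₂) = 3.8×2.61.
Adiabatic: P_a = P₁(V₁/V₂)^γ = 3.8×2.61^(1.67).
P_a/P_b = (V₁/V₂)^(γ−1) = 2.61^(0.67) = 1.902.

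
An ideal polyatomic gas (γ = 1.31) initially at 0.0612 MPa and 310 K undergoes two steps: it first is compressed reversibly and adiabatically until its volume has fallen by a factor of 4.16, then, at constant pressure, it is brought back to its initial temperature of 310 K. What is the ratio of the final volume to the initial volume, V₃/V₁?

Adiabatic step: V₂/V₁ = 0.2404; T₂ = T₁·4.16^(0.31) = 482.3 K.
Isobaric step: V₃/V₂ = T₃/T₂ = 310/482.3.
V₃/V₁ = (V₂/V₁)(V₃/V₂) = 0.2404 × (310/482.3) = 0.1545.

V₃/V₁ ≈ 0.155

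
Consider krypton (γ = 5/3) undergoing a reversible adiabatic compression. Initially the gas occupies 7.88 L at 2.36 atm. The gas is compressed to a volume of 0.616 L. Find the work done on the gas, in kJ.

P₂ = P₁(V₁/V₂)^γ = 2.36×(7.88/0.616)^(5/3) = 165.1 atm.
For a reversible adiabat, W_by_gas = (P₁V₁ − P₂V₂)/(γ−1).
W_by = (239100×0.00788 − 1.673×10^7×0.000616) / (2/3) = -12630 J.
W_on_gas = −W_by = 12630 J.

W ≈ 12.6 kJ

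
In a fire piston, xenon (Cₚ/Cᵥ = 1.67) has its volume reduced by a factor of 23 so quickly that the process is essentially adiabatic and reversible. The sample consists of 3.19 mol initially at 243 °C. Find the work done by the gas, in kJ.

W ≈ -147 kJ

For a reversible adiabat TV^(γ−1) is constant, so T₂ = T₁ (V₁/V₂)^(γ−1).
T₁ = 243 °C = 516.1 K.
T₂ = 516.1 × 23^(0.67) = 4218 K.
Q = 0, so ΔU = W_on_gas = nCᵥΔT with Cᵥ = R/(γ−1) = 12.41 J/(mol·K).
ΔU = 3.19 × 12.41 × (4218 − 516.1) = 146500 J.
Work done by the gas = −ΔU = -146500 J.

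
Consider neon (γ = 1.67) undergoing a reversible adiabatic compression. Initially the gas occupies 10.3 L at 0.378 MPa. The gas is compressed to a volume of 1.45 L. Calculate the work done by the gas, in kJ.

P₂ = P₁(V₁/V₂)^γ = 0.378×(10.3/1.45)^(1.67) = 9.987 MPa.
For a reversible adiabat, W_by_gas = (P₁V₁ − P₂V₂)/(γ−1).
W_by = (378000×0.0103 − 9.987×10^6×0.00145) / (0.67) = -15800 J.

W ≈ -15.8 kJ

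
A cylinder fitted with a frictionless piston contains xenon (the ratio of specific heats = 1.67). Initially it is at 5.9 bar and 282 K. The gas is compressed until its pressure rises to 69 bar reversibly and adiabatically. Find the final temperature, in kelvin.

T₂ ≈ 756 K

Along an adiabat T P^((1−γ)/γ) is constant, so T₂ = T₁ (P₂/P₁)^((γ−1)/γ).
T₂ = 282 × (69/5.9)^(0.401) = 756.4 K.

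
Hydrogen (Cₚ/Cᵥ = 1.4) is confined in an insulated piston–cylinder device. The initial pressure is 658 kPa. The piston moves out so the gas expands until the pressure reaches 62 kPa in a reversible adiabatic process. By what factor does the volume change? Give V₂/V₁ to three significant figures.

From PV^γ = const, V₂/V₁ = (P₁/P₂)^(1/γ).
V₂/V₁ = (658/62)^(0.714) = 5.404.

V₂/V₁ ≈ 5.40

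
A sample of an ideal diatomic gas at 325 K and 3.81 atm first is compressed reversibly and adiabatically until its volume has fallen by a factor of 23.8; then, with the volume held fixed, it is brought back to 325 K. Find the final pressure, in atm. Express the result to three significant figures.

P₃ ≈ 90.7 atm

For a diatomic ideal gas γ = 7/5.
Adiabatic step (PV^γ = const): P₂ = 3.81×23.8^(7/5) = 322.2 atm; T₂ = 325×23.8^(2/5) = 1155 K.
Isochoric: P₃ = P₂(T₃/T₂) = 322.2 × (325/1155) = 90.68 atm.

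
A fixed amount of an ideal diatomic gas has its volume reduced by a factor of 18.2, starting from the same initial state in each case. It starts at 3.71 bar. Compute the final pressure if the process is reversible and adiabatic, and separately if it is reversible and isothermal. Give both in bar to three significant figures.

For a diatomic ideal gas γ = 7/5.
Isothermal: P₂ = P₁(V₁/V₂) = 3.71×18.2 = 67.52 bar.
Adiabatic: P₂ = P₁(V₁/V₂)^γ = 3.71×18.2^(7/5) = 215.5 bar.

adiabatic: 216 bar; isothermal: 67.5 bar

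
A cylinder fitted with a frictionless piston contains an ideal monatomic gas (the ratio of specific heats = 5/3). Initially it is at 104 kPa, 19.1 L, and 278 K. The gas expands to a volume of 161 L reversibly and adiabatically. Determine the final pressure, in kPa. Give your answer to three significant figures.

Since PV^γ is constant along a reversible adiabat, P₂ = P₁ (V₁/V₂)^γ.
P₂ = 104 × (19.1/161)^(5/3) = 2.979 kPa.

P₂ ≈ 2.98 kPa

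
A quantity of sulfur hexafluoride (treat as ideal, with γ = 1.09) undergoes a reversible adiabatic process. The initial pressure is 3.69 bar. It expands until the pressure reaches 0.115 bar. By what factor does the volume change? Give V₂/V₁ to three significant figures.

From PV^γ = const, V₂/V₁ = (P₁/P₂)^(1/γ).
V₂/V₁ = (3.69/0.115)^(0.917) = 24.1.

V₂/V₁ ≈ 24.1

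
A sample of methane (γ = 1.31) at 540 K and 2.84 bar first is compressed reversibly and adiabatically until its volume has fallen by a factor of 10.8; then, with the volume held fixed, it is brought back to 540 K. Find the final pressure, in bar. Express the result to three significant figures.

P₃ ≈ 30.7 bar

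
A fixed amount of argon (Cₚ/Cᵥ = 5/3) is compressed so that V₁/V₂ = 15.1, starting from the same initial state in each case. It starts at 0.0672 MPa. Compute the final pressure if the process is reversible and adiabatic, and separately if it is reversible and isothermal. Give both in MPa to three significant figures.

adiabatic: 6.20 MPa; isothermal: 1.01 MPa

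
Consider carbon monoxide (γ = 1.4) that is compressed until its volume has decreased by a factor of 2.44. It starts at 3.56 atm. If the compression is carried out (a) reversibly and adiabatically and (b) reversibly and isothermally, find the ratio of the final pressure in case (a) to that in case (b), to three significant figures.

P_adiabatic / P_isothermal ≈ 1.43

Isothermal: P_b = P₁(V₁/V₂) = 3.56×2.44.
Adiabatic: P_a = P₁(V₁/V₂)^γ = 3.56×2.44^(1.4).
P_a/P_b = (V₁/V₂)^(γ−1) = 2.44^(0.4) = 1.429.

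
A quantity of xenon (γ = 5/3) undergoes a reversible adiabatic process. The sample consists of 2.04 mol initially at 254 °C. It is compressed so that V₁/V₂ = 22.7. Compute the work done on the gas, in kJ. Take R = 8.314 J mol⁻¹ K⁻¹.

Adiabatic: T₁V₁^(γ−1) = T₂V₂^(γ−1) ⇒ T₂ = T₁ (V₁/V₂)^(γ−1).
T₁ = 254 °C = 527.1 K.
T₂ = 527.1 × 22.7^(2/3) = 4226 K.
Q = 0, so ΔU = W_on_gas = nCᵥΔT with Cᵥ = R/(γ−1) = 12.47 J/(mol·K).
ΔU = 2.04 × 12.47 × (4226 − 527.1) = 94110 J.

W ≈ 94.1 kJ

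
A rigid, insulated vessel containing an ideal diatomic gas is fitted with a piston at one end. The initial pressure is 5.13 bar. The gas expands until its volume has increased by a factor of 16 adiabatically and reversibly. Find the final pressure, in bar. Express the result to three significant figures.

P₂ ≈ 0.106 bar

Adiabatic: P₁V₁^γ = P₂V₂^γ ⇒ P₂ = P₁ (V₁/V₂)^γ.
For a diatomic ideal gas γ = 7/5.
P₂ = 5.13 × (1/16)^(7/5) = 0.1058 bar.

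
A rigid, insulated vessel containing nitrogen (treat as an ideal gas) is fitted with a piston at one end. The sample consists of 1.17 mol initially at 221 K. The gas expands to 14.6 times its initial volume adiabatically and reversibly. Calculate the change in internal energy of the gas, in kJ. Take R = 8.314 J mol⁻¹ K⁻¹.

ΔU ≈ -3.54 kJ

For a reversible adiabat TV^(γ−1) is constant, so T₂ = T₁ (V₁/V₂)^(γ−1).
γ = 7/5 for a diatomic ideal gas, so γ−1 = 2/5.
T₂ = 221 × (1/14.6)^(2/5) = 75.62 K.
Q = 0, so ΔU = W_on_gas = nCᵥΔT with Cᵥ = R/(γ−1) = 20.79 J/(mol·K).
ΔU = 1.17 × 20.79 × (75.62 − 221) = -3535 J.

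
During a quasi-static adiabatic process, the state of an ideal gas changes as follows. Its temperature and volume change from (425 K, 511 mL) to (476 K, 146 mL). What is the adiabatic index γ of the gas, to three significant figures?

γ ≈ 1.09

TV^(γ−1) = const ⇒ γ − 1 = ln(T₂/T₁) / ln(V₁/V₂).
γ = 1 + ln(476/425) / ln(511/146) = 1.09.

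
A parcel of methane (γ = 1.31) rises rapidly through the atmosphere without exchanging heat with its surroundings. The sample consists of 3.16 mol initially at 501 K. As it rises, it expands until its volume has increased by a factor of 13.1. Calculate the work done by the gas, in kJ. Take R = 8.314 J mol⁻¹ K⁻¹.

Adiabatic: T₁V₁^(γ−1) = T₂V₂^(γ−1) ⇒ T₂ = T₁ (V₁/V₂)^(γ−1).
T₂ = 501 × (1/13.1)^(0.31) = 225.7 K.
Q = 0, so ΔU = W_on_gas = nCᵥΔT with Cᵥ = R/(γ−1) = 26.82 J/(mol·K).
ΔU = 3.16 × 26.82 × (225.7 − 501) = -23330 J.
Work done by the gas = −ΔU = 23330 J.

W ≈ 23.3 kJ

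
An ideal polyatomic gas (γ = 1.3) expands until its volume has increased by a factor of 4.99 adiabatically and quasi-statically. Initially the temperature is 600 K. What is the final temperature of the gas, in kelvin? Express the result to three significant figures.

T₂ ≈ 370 K

Adiabatic: T₁V₁^(γ−1) = T₂V₂^(γ−1) ⇒ T₂ = T₁ (V₁/V₂)^(γ−1).
T₂ = 600 × (1/4.99)^(0.3) = 370.4 K.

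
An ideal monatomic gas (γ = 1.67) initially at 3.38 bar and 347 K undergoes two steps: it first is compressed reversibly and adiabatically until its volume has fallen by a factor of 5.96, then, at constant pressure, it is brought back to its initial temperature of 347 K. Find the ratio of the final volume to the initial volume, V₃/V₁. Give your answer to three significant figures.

V₃/V₁ ≈ 0.0507

Adiabatic step: V₂/V₁ = 0.1678; T₂ = T₁·5.96^(0.67) = 1147 K.
Isobaric step: V₃/V₂ = T₃/T₂ = 347/1147.
V₃/V₁ = (V₂/V₁)(V₃/V₂) = 0.1678 × (347/1147) = 0.05074.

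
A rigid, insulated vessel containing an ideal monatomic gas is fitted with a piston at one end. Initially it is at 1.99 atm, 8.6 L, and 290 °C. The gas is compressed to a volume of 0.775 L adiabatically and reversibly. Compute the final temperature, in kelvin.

Adiabatic: T₁V₁^(γ−1) = T₂V₂^(γ−1) ⇒ T₂ = T₁ (V₁/V₂)^(γ−1).
γ = 5/3 for a monatomic ideal gas.
T₁ = 290 °C = 563.1 K.
T₂ = 563.1 × (8.6/0.775)^(2/3) = 2802 K.

T₂ ≈ 2800 K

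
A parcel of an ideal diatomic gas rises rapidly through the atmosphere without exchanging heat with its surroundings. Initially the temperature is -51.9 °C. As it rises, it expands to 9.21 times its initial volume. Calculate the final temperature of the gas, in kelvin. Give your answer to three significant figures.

T₂ ≈ 91.0 K

Adiabatic: T₁V₁^(γ−1) = T₂V₂^(γ−1) ⇒ T₂ = T₁ (V₁/V₂)^(γ−1).
For a diatomic ideal gas γ = 7/5, so γ−1 = 2/5.
T₁ = -51.9 °C = 221.2 K.
T₂ = 221.2 × (1/9.21)^(2/5) = 91.03 K.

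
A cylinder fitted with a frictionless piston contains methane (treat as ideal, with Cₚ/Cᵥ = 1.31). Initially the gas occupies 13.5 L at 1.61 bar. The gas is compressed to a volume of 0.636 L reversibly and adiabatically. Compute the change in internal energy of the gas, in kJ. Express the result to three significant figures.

ΔU ≈ 11.1 kJ

P₂ = P₁(V₁/V₂)^γ = 1.61×(13.5/0.636)^(1.31) = 88.11 bar.
For a reversible adiabat, W_by_gas = (P₁V₁ − P₂V₂)/(γ−1).
W_by = (161000×0.0135 − 8.811×10^6×0.000636) / (0.31) = -11070 J.
Q = 0 ⇒ ΔU = −W_by = 11070 J.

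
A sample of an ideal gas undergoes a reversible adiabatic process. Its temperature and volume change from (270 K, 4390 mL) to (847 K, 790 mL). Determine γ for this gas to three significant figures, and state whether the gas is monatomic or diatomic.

γ ≈ 1.67; monatomic

TV^(γ−1) = const ⇒ γ − 1 = ln(T₂/T₁) / ln(V₁/V₂).
γ = 1 + ln(847/270) / ln(4390/790) = 1.667.
γ ≈ 1.67 is close to 5/3, so the gas is monatomic.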